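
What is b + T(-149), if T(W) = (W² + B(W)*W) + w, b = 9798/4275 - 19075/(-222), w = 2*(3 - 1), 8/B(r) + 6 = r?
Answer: 72900545609/3268950 ≈ 22301.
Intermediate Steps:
B(r) = 8/(-6 + r)
w = 4 (w = 2*2 = 4)
b = 9302309/105450 (b = 9798*(1/4275) - 19075*(-1/222) = 3266/1425 + 19075/222 = 9302309/105450 ≈ 88.215)
T(W) = 4 + W² + 8*W/(-6 + W) (T(W) = (W² + (8/(-6 + W))*W) + 4 = (W² + 8*W/(-6 + W)) + 4 = 4 + W² + 8*W/(-6 + W))
b + T(-149) = 9302309/105450 + (8*(-149) + (-6 - 149)*(4 + (-149)²))/(-6 - 149) = 9302309/105450 + (-1192 - 155*(4 + 22201))/(-155) = 9302309/105450 - (-1192 - 155*22205)/155 = 9302309/105450 - (-1192 - 3441775)/155 = 9302309/105450 - 1/155*(-3442967) = 9302309/105450 + 3442967/155 = 72900545609/3268950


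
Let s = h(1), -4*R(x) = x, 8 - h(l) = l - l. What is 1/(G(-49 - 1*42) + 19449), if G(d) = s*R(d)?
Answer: 1/19631 ≈ 5.0940e-5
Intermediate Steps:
h(l) = 8 (h(l) = 8 - (l - l) = 8 - 1*0 = 8 + 0 = 8)
R(x) = -x/4
s = 8
G(d) = -2*d (G(d) = 8*(-d/4) = -2*d)
1/(G(-49 - 1*42) + 19449) = 1/(-2*(-49 - 1*42) + 19449) = 1/(-2*(-49 - 42) + 19449) = 1/(-2*(-91) + 19449) = 1/(182 + 19449) = 1/19631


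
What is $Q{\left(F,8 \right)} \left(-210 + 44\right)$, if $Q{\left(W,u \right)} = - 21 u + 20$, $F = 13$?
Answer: $24568$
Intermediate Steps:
$Q{\left(W,u \right)} = 20 - 21 u$
$Q{\left(F,8 \right)} \left(-210 + 44\right) = \left(20 - 168\right) \left(-210 + 44\right) = \left(20 - 168\right) \left(-166\right) = \left(-148\right) \left(-166\right) = 24568$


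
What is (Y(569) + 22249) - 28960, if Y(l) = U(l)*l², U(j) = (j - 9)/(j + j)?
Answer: 152609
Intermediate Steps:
U(j) = (-9 + j)/(2*j) (U(j) = (-9 + j)/((2*j)) = (-9 + j)*(1/(2*j)) = (-9 + j)/(2*j))
Y(l) = l*(-9 + l)/2 (Y(l) = ((-9 + l)/(2*l))*l² = l*(-9 + l)/2)
(Y(569) + 22249) - 28960 = ((½)*569*(-9 + 569) + 22249) - 28960 = ((½)*569*560 + 22249) - 28960 = (159320 + 22249) - 28960 = 181569 - 28960 = 152609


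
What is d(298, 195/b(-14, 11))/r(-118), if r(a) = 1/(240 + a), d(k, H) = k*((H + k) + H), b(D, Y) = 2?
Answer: 17923508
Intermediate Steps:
d(k, H) = k*(k + 2*H)
d(298, 195/b(-14, 11))/r(-118) = (298*(298 + 2*(195/2)))/(1/(240 - 118)) = (298*(298 + 2*(195*(1/2))))/(1/122) = (298*(298 + 2*(195/2)))/(1/122) = (298*(298 + 195))*122 = (298*493)*122 = 146914*122 = 17923508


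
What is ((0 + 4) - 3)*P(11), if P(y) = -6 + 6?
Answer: 0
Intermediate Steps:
P(y) = 0
((0 + 4) - 3)*P(11) = ((0 + 4) - 3)*0 = (4 - 3)*0 = 1*0 = 0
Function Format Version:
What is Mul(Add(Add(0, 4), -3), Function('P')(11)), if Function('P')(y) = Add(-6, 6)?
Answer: 0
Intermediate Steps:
Function('P')(y) = 0
Mul(Add(Add(0, 4), -3), Function('P')(11)) = Mul(Add(Add(0, 4), -3), 0) = Mul(Add(4, -3), 0) = Mul(1, 0) = 0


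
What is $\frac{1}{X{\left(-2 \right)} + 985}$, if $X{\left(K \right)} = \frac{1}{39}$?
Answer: $\frac{39}{38416} \approx 0.0010152$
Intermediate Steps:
$X{\left(K \right)} = \frac{1}{39}$
$\frac{1}{X{\left(-2 \right)} + 985} = \frac{1}{\frac{1}{39} + 985} = \frac{1}{\frac{38416}{39}} = \frac{39}{38416}$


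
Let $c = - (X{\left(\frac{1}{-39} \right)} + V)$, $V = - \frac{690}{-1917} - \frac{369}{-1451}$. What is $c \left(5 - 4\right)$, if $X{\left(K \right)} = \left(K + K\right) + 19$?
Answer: $- \frac{235801330}{12053457} \approx -19.563$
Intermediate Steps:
$X{\left(K \right)} = 19 + 2 K$ ($X{\left(K \right)} = 2 K + 19 = 19 + 2 K$)
$V = \frac{569521}{927189}$ ($V = \left(-690\right) \left(- \frac{1}{1917}\right) - - \frac{369}{1451} = \frac{230}{639} + \frac{369}{1451} = \frac{569521}{927189} \approx 0.61424$)
$c = - \frac{235801330}{12053457}$ ($c = - (\left(19 + \frac{2}{-39}\right) + \frac{569521}{927189}) = - (\left(19 + 2 \left(- \frac{1}{39}\right)\right) + \frac{569521}{927189}) = - (\left(19 - \frac{2}{39}\right) + \frac{569521}{927189}) = - (\frac{739}{39} + \frac{569521}{927189}) = \left(-1\right) \frac{235801330}{12053457} = - \frac{235801330}{12053457} \approx -19.563$)
$c \left(5 - 4\right) = - \frac{235801330 \left(5 - 4\right)}{12053457} = \left(- \frac{235801330}{12053457}\right) 1 = - \frac{235801330}{12053457}$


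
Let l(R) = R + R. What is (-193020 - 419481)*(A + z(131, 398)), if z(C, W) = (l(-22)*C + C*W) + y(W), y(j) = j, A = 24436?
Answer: -43614971208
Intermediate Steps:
l(R) = 2*R
z(C, W) = W - 44*C + C*W (z(C, W) = ((2*(-22))*C + C*W) + W = (-44*C + C*W) + W = W - 44*C + C*W)
(-193020 - 419481)*(A + z(131, 398)) = (-193020 - 419481)*(24436 + (398 - 44*131 + 131*398)) = -612501*(24436 + (398 - 5764 + 52138)) = -612501*(24436 + 46772) = -612501*71208 = -43614971208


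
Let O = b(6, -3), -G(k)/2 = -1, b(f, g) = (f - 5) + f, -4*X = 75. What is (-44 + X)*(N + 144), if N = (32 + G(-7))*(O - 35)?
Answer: 50702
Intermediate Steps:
X = -75/4 (X = -1/4*75 = -75/4 ≈ -18.750)
b(f, g) = -5 + 2*f (b(f, g) = (-5 + f) + f = -5 + 2*f)
G(k) = 2 (G(k) = -2*(-1) = 2)
O = 7 (O = -5 + 2*6 = -5 + 12 = 7)
N = -952 (N = (32 + 2)*(7 - 35) = 34*(-28) = -952)
(-44 + X)*(N + 144) = (-44 - 75/4)*(-952 + 144) = -251/4*(-808) = 50702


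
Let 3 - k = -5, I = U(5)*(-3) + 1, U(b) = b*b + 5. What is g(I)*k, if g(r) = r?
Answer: -712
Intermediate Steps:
U(b) = 5 + b**2 (U(b) = b**2 + 5 = 5 + b**2)
I = -89 (I = (5 + 5**2)*(-3) + 1 = (5 + 25)*(-3) + 1 = 30*(-3) + 1 = -90 + 1 = -89)
k = 8 (k = 3 - 1*(-5) = 3 + 5 = 8)
g(I)*k = -89*8 = -712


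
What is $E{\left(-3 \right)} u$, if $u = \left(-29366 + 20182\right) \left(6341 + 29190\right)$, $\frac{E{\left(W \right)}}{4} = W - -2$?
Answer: $1305266816$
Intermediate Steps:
$E{\left(W \right)} = 8 + 4 W$ ($E{\left(W \right)} = 4 \left(W - -2\right) = 4 \left(W + 2\right) = 4 \left(2 + W\right) = 8 + 4 W$)
$u = -326316704$ ($u = \left(-9184\right) 35531 = -326316704$)
$E{\left(-3 \right)} u = \left(8 + 4 \left(-3\right)\right) \left(-326316704\right) = \left(8 - 12\right) \left(-326316704\right) = \left(-4\right) \left(-326316704\right) = 1305266816$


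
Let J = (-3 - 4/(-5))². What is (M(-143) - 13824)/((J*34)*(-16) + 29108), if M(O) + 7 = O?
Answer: -174675/330938 ≈ -0.52782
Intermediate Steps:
J = 121/25 (J = (-3 - 4*(-⅕))² = (-3 + ⅘)² = (-11/5)² = 121/25 ≈ 4.8400)
M(O) = -7 + O
(M(-143) - 13824)/((J*34)*(-16) + 29108) = ((-7 - 143) - 13824)/(((121/25)*34)*(-16) + 29108) = (-150 - 13824)/((4114/25)*(-16) + 29108) = -13974/(-65824/25 + 29108) = -13974/661876/25 = -13974*25/661876 = -174675/330938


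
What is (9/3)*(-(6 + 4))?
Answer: -30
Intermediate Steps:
(9/3)*(-(6 + 4)) = (9*(1/3))*(-1*10) = 3*(-10) = -30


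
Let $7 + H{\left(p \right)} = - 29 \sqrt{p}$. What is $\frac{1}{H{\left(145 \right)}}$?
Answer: $\frac{7}{121896} - \frac{29 \sqrt{145}}{121896} \approx -0.0028074$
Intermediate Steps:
$H{\left(p \right)} = -7 - 29 \sqrt{p}$
$\frac{1}{H{\left(145 \right)}} = \frac{1}{-7 - 29 \sqrt{145}}$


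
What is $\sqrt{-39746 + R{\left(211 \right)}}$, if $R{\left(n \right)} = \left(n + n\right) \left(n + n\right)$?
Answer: $263 \sqrt{2} \approx 371.94$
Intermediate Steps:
$R{\left(n \right)} = 4 n^{2}$ ($R{\left(n \right)} = 2 n 2 n = 4 n^{2}$)
$\sqrt{-39746 + R{\left(211 \right)}} = \sqrt{-39746 + 4 \cdot 211^{2}} = \sqrt{-39746 + 4 \cdot 44521} = \sqrt{-39746 + 178084} = \sqrt{138338} = 263 \sqrt{2}$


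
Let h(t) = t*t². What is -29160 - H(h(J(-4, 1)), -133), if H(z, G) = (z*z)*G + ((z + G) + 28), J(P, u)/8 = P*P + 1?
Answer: 841560009550977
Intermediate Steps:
J(P, u) = 8 + 8*P² (J(P, u) = 8*(P*P + 1) = 8*(P² + 1) = 8*(1 + P²) = 8 + 8*P²)
h(t) = t³
H(z, G) = 28 + G + z + G*z² (H(z, G) = z²*G + ((G + z) + 28) = G*z² + (28 + G + z) = 28 + G + z + G*z²)
-29160 - H(h(J(-4, 1)), -133) = -29160 - (28 - 133 + (8 + 8*(-4)²)³ - 133*(8 + 8*(-4)²)⁶) = -29160 - (28 - 133 + (8 + 8*16)³ - 133*(8 + 8*16)⁶) = -29160 - (28 - 133 + (8 + 128)³ - 133*(8 + 128)⁶) = -29160 - (28 - 133 + 136³ - 133*(136³)²) = -29160 - (28 - 133 + 2515456 - 133*2515456²) = -29160 - (28 - 133 + 2515456 - 133*6327518887936) = -29160 - (28 - 133 + 2515456 - 841560012095488) = -29160 - 1*(-841560009580137) = -29160 + 841560009580137 = 841560009550977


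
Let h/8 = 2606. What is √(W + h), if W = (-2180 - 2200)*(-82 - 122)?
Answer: 8*√14287 ≈ 956.23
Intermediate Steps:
h = 20848 (h = 8*2606 = 20848)
W = 893520 (W = -4380*(-204) = 893520)
√(W + h) = √(893520 + 20848) = √914368 = 8*√14287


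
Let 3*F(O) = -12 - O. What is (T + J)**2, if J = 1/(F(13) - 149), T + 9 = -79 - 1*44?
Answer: 3882162249/222784 ≈ 17426.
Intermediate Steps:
F(O) = -4 - O/3 (F(O) = (-12 - O)/3 = -4 - O/3)
T = -132 (T = -9 + (-79 - 1*44) = -9 + (-79 - 44) = -9 - 123 = -132)
J = -3/472 (J = 1/((-4 - 1/3*13) - 149) = 1/((-4 - 13/3) - 149) = 1/(-25/3 - 149) = 1/(-472/3) = -3/472 ≈ -0.0063559)
(T + J)**2 = (-132 - 3/472)**2 = (-62307/472)**2 = 3882162249/222784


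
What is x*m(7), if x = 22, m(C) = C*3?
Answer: 462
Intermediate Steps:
m(C) = 3*C
x*m(7) = 22*(3*7) = 22*21 = 462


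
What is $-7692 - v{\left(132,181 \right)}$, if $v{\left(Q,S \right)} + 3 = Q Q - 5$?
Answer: $-25108$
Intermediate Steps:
$v{\left(Q,S \right)} = -8 + Q^{2}$ ($v{\left(Q,S \right)} = -3 + \left(Q Q - 5\right) = -3 + \left(Q^{2} - 5\right) = -3 + \left(-5 + Q^{2}\right) = -8 + Q^{2}$)
$-7692 - v{\left(132,181 \right)} = -7692 - \left(-8 + 132^{2}\right) = -7692 - \left(-8 + 17424\right) = -7692 - 17416 = -25108$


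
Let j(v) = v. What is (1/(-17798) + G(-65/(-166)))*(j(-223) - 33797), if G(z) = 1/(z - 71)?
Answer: 16818291630/34768393 ≈ 483.72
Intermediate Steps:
G(z) = 1/(-71 + z)
(1/(-17798) + G(-65/(-166)))*(j(-223) - 33797) = (1/(-17798) + 1/(-71 - 65/(-166)))*(-223 - 33797) = (-1/17798 + 1/(-71 - 65*(-1/166)))*(-34020) = (-1/17798 + 1/(-71 + 65/166))*(-34020) = (-1/17798 + 1/(-11721/166))*(-34020) = (-1/17798 - 166/11721)*(-34020) = -2966189/208610358*(-34020) = 16818291630/34768393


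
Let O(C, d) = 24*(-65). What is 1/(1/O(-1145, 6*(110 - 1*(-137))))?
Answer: -1560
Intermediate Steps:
O(C, d) = -1560
1/(1/O(-1145, 6*(110 - 1*(-137)))) = 1/(1/(-1560)) = 1/(-1/1560) = -1560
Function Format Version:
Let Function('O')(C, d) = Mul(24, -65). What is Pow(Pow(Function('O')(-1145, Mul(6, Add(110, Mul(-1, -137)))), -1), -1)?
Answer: -1560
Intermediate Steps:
Function('O')(C, d) = -1560
Pow(Pow(Function('O')(-1145, Mul(6, Add(110, Mul(-1, -137)))), -1), -1) = Pow(Pow(-1560, -1), -1) = Pow(Rational(-1, 1560), -1) = -1560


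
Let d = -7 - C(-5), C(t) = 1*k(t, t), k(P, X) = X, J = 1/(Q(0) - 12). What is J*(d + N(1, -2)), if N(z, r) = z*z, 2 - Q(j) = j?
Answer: 1/10 ≈ 0.10000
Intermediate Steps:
Q(j) = 2 - j
N(z, r) = z**2
J = -1/10 (J = 1/((2 - 1*0) - 12) = 1/((2 + 0) - 12) = 1/(2 - 12) = 1/(-10) = -1/10 ≈ -0.10000)
C(t) = t (C(t) = 1*t = t)
d = -2 (d = -7 - 1*(-5) = -7 + 5 = -2)
J*(d + N(1, -2)) = -(-2 + 1**2)/10 = -(-2 + 1)/10 = -1/10*(-1) = 1/10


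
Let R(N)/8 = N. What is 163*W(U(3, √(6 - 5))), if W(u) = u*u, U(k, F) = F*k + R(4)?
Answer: 199675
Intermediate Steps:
R(N) = 8*N
U(k, F) = 32 + F*k (U(k, F) = F*k + 8*4 = F*k + 32 = 32 + F*k)
W(u) = u²
163*W(U(3, √(6 - 5))) = 163*(32 + √(6 - 5)*3)² = 163*(32 + √1*3)² = 163*(32 + 1*3)² = 163*(32 + 3)² = 163*35² = 163*1225 = 199675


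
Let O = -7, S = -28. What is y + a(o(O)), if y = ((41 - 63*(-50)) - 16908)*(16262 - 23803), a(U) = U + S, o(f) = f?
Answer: 103439862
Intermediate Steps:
a(U) = -28 + U (a(U) = U - 28 = -28 + U)
y = 103439897 (y = ((41 + 3150) - 16908)*(-7541) = (3191 - 16908)*(-7541) = -13717*(-7541) = 103439897)
y + a(o(O)) = 103439897 + (-28 - 7) = 103439897 - 35 = 103439862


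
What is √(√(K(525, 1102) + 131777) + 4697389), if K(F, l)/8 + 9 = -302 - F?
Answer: √(4697389 + √125089) ≈ 2167.4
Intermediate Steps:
K(F, l) = -2488 - 8*F (K(F, l) = -72 + 8*(-302 - F) = -72 + (-2416 - 8*F) = -2488 - 8*F)
√(√(K(525, 1102) + 131777) + 4697389) = √(√((-2488 - 8*525) + 131777) + 4697389) = √(√((-2488 - 4200) + 131777) + 4697389) = √(√(-6688 + 131777) + 4697389) = √(√125089 + 4697389) = √(4697389 + √125089)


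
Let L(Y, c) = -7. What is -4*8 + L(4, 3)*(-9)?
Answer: 31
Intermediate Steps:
-4*8 + L(4, 3)*(-9) = -4*8 - 7*(-9) = -32 + 63 = 31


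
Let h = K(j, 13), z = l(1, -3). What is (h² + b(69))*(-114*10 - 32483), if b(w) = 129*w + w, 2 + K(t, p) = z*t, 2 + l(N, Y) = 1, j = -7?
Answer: -302438885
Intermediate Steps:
l(N, Y) = -1 (l(N, Y) = -2 + 1 = -1)
z = -1
K(t, p) = -2 - t
b(w) = 130*w
h = 5 (h = -2 - 1*(-7) = -2 + 7 = 5)
(h² + b(69))*(-114*10 - 32483) = (5² + 130*69)*(-114*10 - 32483) = (25 + 8970)*(-1140 - 32483) = 8995*(-33623) = -302438885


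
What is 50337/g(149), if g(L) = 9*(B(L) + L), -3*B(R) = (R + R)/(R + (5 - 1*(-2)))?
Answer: 1308762/34717 ≈ 37.698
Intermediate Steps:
B(R) = -2*R/(3*(7 + R)) (B(R) = -(R + R)/(3*(R + (5 - 1*(-2)))) = -2*R/(3*(R + (5 + 2))) = -2*R/(3*(R + 7)) = -2*R/(3*(7 + R)))
g(L) = 9*L - 18*L/(21 + 3*L) (g(L) = 9*(-2*L/(21 + 3*L) + L) = 9*(L - 2*L/(21 + 3*L)) = 9*L - 18*L/(21 + 3*L))
50337/g(149) = 50337/((3*149*(19 + 3*149)/(7 + 149))) = 50337/((3*149*(19 + 447)/156)) = 50337/((3*149*(1/156)*466)) = 50337/(34717/26) = 50337*(26/34717) = 1308762/34717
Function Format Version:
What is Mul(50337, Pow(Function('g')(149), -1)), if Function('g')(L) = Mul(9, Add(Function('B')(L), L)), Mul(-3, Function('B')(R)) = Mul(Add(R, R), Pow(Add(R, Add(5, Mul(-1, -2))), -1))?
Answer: Rational(1308762, 34717) ≈ 37.698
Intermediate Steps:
Function('B')(R) = Mul(Rational(-2, 3), R, Pow(Add(7, R), -1)) (Function('B')(R) = Mul(Rational(-1, 3), Mul(Add(R, R), Pow(Add(R, Add(5, Mul(-1, -2))), -1))) = Mul(Rational(-1, 3), Mul(Mul(2, R), Pow(Add(R, Add(5, 2)), -1))) = Mul(Rational(-1, 3), Mul(Mul(2, R), Pow(Add(R, 7), -1))) = Mul(Rational(-1, 3), Mul(Mul(2, R), Pow(Add(7, R), -1))) = Mul(Rational(-1, 3), Mul(2, R, Pow(Add(7, R), -1))) = Mul(Rational(-2, 3), R, Pow(Add(7, R), -1)))
Function('g')(L) = Add(Mul(9, L), Mul(-18, L, Pow(Add(21, Mul(3, L)), -1))) (Function('g')(L) = Mul(9, Add(Mul(-2, L, Pow(Add(21, Mul(3, L)), -1)), L)) = Mul(9, Add(L, Mul(-2, L, Pow(Add(21, Mul(3, L)), -1)))) = Add(Mul(9, L), Mul(-18, L, Pow(Add(21, Mul(3, L)), -1))))
Mul(50337, Pow(Function('g')(149), -1)) = Mul(50337, Pow(Mul(3, 149, Pow(Add(7, 149), -1), Add(19, Mul(3, 149))), -1)) = Mul(50337, Pow(Mul(3, 149, Pow(156, -1), Add(19, 447)), -1)) = Mul(50337, Pow(Mul(3, 149, Rational(1, 156), 466), -1)) = Mul(50337, Pow(Rational(34717, 26), -1)) = Mul(50337, Rational(26, 34717)) = Rational(1308762, 34717)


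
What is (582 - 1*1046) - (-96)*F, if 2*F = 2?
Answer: -368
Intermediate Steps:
F = 1 (F = (½)*2 = 1)
(582 - 1*1046) - (-96)*F = (582 - 1*1046) - (-96) = (582 - 1046) - 1*(-96) = -464 + 96 = -368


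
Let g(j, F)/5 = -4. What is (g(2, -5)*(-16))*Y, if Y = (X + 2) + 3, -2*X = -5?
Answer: 2400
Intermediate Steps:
X = 5/2 (X = -½*(-5) = 5/2 ≈ 2.5000)
g(j, F) = -20 (g(j, F) = 5*(-4) = -20)
Y = 15/2 (Y = (5/2 + 2) + 3 = 9/2 + 3 = 15/2 ≈ 7.5000)
(g(2, -5)*(-16))*Y = -20*(-16)*(15/2) = 320*(15/2) = 2400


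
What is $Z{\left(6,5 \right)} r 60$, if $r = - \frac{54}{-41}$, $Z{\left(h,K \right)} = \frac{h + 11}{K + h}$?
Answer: $\frac{55080}{451} \approx 122.13$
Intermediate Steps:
$Z{\left(h,K \right)} = \frac{11 + h}{K + h}$
$r = \frac{54}{41}$ ($r = \left(-54\right) \left(- \frac{1}{41}\right) = \frac{54}{41} \approx 1.3171$)
$Z{\left(6,5 \right)} r 60 = \frac{11 + 6}{5 + 6} \cdot \frac{54}{41} \cdot 60 = \frac{1}{11} \cdot 17 \cdot \frac{54}{41} \cdot 60 = \frac{17}{11} \cdot \frac{54}{41} \cdot 60 = \frac{918}{451} \cdot 60 = \frac{55080}{451}$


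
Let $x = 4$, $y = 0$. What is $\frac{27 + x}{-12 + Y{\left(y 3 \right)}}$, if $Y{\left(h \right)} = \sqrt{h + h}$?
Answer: $- \frac{31}{12} \approx -2.5833$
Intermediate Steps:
$Y{\left(h \right)} = \sqrt{2} \sqrt{h}$ ($Y{\left(h \right)} = \sqrt{2 h} = \sqrt{2} \sqrt{h}$)
$\frac{27 + x}{-12 + Y{\left(y 3 \right)}} = \frac{27 + 4}{-12 + \sqrt{2} \sqrt{0 \cdot 3}} = \frac{1}{-12 + \sqrt{2} \sqrt{0}} \cdot 31 = \frac{1}{-12 + \sqrt{2} \cdot 0} \cdot 31 = \frac{1}{-12 + 0} \cdot 31 = \frac{1}{-12} \cdot 31 = \left(- \frac{1}{12}\right) 31 = - \frac{31}{12}$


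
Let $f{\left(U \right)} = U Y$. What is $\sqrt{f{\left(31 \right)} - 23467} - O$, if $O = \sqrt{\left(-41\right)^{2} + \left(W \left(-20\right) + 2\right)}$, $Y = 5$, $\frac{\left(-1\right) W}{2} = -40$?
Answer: $- \sqrt{83} + 4 i \sqrt{1457} \approx -9.1104 + 152.68 i$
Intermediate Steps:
$W = 80$ ($W = \left(-2\right) \left(-40\right) = 80$)
$f{\left(U \right)} = 5 U$ ($f{\left(U \right)} = U 5 = 5 U$)
$O = \sqrt{83}$ ($O = \sqrt{\left(-41\right)^{2} + \left(80 \left(-20\right) + 2\right)} = \sqrt{1681 + \left(-1600 + 2\right)} = \sqrt{1681 - 1598} = \sqrt{83} \approx 9.1104$)
$\sqrt{f{\left(31 \right)} - 23467} - O = \sqrt{5 \cdot 31 - 23467} - \sqrt{83} = \sqrt{155 - 23467} - \sqrt{83} = \sqrt{-23312} - \sqrt{83} = 4 i \sqrt{1457} - \sqrt{83} = - \sqrt{83} + 4 i \sqrt{1457}$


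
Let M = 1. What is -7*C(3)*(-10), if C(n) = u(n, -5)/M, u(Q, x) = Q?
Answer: 210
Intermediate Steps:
C(n) = n (C(n) = n/1 = n*1 = n)
-7*C(3)*(-10) = -7*3*(-10) = -21*(-10) = 210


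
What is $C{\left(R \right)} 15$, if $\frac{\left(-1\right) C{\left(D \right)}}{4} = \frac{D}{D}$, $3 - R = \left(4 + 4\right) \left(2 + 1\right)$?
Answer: $-60$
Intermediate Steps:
$R = -21$ ($R = 3 - \left(4 + 4\right) \left(2 + 1\right) = 3 - 8 \cdot 3 = 3 - 24 = -21$)
$C{\left(D \right)} = -4$ ($C{\left(D \right)} = - 4 \frac{D}{D} = \left(-4\right) 1 = -4$)
$C{\left(R \right)} 15 = \left(-4\right) 15 = -60$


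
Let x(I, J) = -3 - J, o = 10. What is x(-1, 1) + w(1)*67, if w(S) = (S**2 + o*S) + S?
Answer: 800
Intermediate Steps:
w(S) = S**2 + 11*S (w(S) = (S**2 + 10*S) + S = S**2 + 11*S)
x(-1, 1) + w(1)*67 = (-3 - 1*1) + (1*(11 + 1))*67 = (-3 - 1) + (1*12)*67 = -4 + 12*67 = -4 + 804 = 800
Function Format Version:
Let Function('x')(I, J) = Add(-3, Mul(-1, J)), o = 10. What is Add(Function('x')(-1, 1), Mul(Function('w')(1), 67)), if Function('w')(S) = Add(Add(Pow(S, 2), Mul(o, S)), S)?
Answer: 800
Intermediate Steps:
Function('w')(S) = Add(Pow(S, 2), Mul(11, S)) (Function('w')(S) = Add(Add(Pow(S, 2), Mul(10, S)), S) = Add(Pow(S, 2), Mul(11, S)))
Add(Function('x')(-1, 1), Mul(Function('w')(1), 67)) = Add(Add(-3, Mul(-1, 1)), Mul(Mul(1, Add(11, 1)), 67)) = Add(Add(-3, -1), Mul(Mul(1, 12), 67)) = Add(-4, Mul(12, 67)) = Add(-4, 804) = 800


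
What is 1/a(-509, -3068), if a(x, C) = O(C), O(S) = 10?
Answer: 1/10 ≈ 0.10000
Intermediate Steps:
a(x, C) = 10
1/a(-509, -3068) = 1/10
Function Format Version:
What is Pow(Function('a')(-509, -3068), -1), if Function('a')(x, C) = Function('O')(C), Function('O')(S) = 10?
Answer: Rational(1, 10) ≈ 0.10000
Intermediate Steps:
Function('a')(x, C) = 10
Pow(Function('a')(-509, -3068), -1) = Pow(10, -1) = Rational(1, 10)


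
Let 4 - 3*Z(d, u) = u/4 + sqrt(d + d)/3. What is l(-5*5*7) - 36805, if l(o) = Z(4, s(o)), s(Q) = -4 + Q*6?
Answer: -220295/6 - 2*sqrt(2)/9 ≈ -36716.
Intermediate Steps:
s(Q) = -4 + 6*Q
Z(d, u) = 4/3 - u/12 - sqrt(2)*sqrt(d)/9 (Z(d, u) = 4/3 - (u/4 + sqrt(d + d)/3)/3 = 4/3 - (u*(1/4) + sqrt(2*d)*(1/3))/3 = 4/3 - (u/4 + (sqrt(2)*sqrt(d))*(1/3))/3 = 4/3 - (u/4 + sqrt(2)*sqrt(d)/3)/3 = 4/3 + (-u/12 - sqrt(2)*sqrt(d)/9) = 4/3 - u/12 - sqrt(2)*sqrt(d)/9)
l(o) = 5/3 - 2*sqrt(2)/9 - o/2 (l(o) = 4/3 - (-4 + 6*o)/12 - sqrt(2)*sqrt(4)/9 = 4/3 + (1/3 - o/2) - 1/9*sqrt(2)*2 = 4/3 + (1/3 - o/2) - 2*sqrt(2)/9 = 5/3 - 2*sqrt(2)/9 - o/2)
l(-5*5*7) - 36805 = (5/3 - 2*sqrt(2)/9 - (-5*5)*7/2) - 36805 = (5/3 - 2*sqrt(2)/9 - (-25)*7/2) - 36805 = (5/3 - 2*sqrt(2)/9 - 1/2*(-175)) - 36805 = (5/3 - 2*sqrt(2)/9 + 175/2) - 36805 = (535/6 - 2*sqrt(2)/9) - 36805 = -220295/6 - 2*sqrt(2)/9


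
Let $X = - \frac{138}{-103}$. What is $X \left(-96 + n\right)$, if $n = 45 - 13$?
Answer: $- \frac{8832}{103} \approx -85.748$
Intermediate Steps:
$X = \frac{138}{103}$ ($X = \left(-138\right) \left(- \frac{1}{103}\right) = \frac{138}{103} \approx 1.3398$)
$n = 32$ ($n = 45 - 13 = 32$)
$X \left(-96 + n\right) = \frac{138 \left(-96 + 32\right)}{103} = \frac{138}{103} \left(-64\right) = - \frac{8832}{103}$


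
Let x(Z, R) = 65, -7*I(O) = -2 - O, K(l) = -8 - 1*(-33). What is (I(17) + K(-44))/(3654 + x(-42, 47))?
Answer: 194/26033 ≈ 0.0074521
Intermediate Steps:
K(l) = 25 (K(l) = -8 + 33 = 25)
I(O) = 2/7 + O/7 (I(O) = -(-2 - O)/7 = 2/7 + O/7)
(I(17) + K(-44))/(3654 + x(-42, 47)) = ((2/7 + (1/7)*17) + 25)/(3654 + 65) = ((2/7 + 17/7) + 25)/3719 = (19/7 + 25)*(1/3719) = (194/7)*(1/3719) = 194/26033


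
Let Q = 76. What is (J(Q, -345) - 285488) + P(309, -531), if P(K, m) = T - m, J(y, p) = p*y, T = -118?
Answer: -311295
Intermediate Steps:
P(K, m) = -118 - m
(J(Q, -345) - 285488) + P(309, -531) = (-345*76 - 285488) + (-118 - 1*(-531)) = (-26220 - 285488) + (-118 + 531) = -311708 + 413 = -311295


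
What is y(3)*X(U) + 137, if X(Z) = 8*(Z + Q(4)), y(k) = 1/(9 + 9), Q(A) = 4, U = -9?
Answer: 1213/9 ≈ 134.78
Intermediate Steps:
y(k) = 1/18
X(Z) = 32 + 8*Z (X(Z) = 8*(Z + 4) = 8*(4 + Z) = 32 + 8*Z)
y(3)*X(U) + 137 = (32 + 8*(-9))/18 + 137 = (32 - 72)/18 + 137 = (1/18)*(-40) + 137 = -20/9 + 137 = 1213/9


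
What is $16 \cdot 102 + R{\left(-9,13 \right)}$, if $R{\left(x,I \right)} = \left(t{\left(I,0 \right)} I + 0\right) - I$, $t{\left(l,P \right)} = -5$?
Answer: $1554$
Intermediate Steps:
$R{\left(x,I \right)} = - 6 I$ ($R{\left(x,I \right)} = \left(- 5 I + 0\right) - I = - 5 I - I = - 6 I$)
$16 \cdot 102 + R{\left(-9,13 \right)} = 16 \cdot 102 - 78 = 1632 - 78 = 1554$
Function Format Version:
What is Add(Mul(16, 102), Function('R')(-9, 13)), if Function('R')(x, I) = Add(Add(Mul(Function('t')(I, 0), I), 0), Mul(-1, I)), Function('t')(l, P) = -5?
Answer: 1554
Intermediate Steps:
Function('R')(x, I) = Mul(-6, I) (Function('R')(x, I) = Add(Add(Mul(-5, I), 0), Mul(-1, I)) = Add(Mul(-5, I), Mul(-1, I)) = Mul(-6, I))
Add(Mul(16, 102), Function('R')(-9, 13)) = Add(Mul(16, 102), Mul(-6, 13)) = Add(1632, -78) = 1554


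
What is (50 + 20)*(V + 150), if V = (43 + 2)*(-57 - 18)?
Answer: -225750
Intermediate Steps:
V = -3375 (V = 45*(-75) = -3375)
(50 + 20)*(V + 150) = (50 + 20)*(-3375 + 150) = 70*(-3225) = -225750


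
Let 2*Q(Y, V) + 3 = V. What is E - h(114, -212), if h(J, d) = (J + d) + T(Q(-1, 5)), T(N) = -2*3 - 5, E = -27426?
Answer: -27317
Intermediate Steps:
Q(Y, V) = -3/2 + V/2
T(N) = -11 (T(N) = -6 - 5 = -11)
h(J, d) = -11 + J + d (h(J, d) = (J + d) - 11 = -11 + J + d)
E - h(114, -212) = -27426 - (-11 + 114 - 212) = -27426 - 1*(-109) = -27426 + 109 = -27317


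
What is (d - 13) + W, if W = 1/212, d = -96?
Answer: -23107/212 ≈ -109.00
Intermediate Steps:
W = 1/212 ≈ 0.0047170
(d - 13) + W = (-96 - 13) + 1/212 = -109 + 1/212 = -23107/212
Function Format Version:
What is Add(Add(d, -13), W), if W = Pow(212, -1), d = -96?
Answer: Rational(-23107, 212) ≈ -109.00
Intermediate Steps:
W = Rational(1, 212) ≈ 0.0047170
Add(Add(d, -13), W) = Add(Add(-96, -13), Rational(1, 212)) = Add(-109, Rational(1, 212)) = Rational(-23107, 212)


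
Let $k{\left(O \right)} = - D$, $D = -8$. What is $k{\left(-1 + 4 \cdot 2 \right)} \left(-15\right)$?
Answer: $-120$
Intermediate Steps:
$k{\left(O \right)} = 8$ ($k{\left(O \right)} = \left(-1\right) \left(-8\right) = 8$)
$k{\left(-1 + 4 \cdot 2 \right)} \left(-15\right) = 8 \left(-15\right) = -120$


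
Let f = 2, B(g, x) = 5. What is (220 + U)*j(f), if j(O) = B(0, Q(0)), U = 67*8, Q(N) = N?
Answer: 3780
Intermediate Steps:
U = 536
j(O) = 5
(220 + U)*j(f) = (220 + 536)*5 = 756*5 = 3780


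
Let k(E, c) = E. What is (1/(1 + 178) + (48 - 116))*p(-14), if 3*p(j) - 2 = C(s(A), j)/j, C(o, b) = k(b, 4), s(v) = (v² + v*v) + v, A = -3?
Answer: -12171/179 ≈ -67.994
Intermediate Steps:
s(v) = v + 2*v² (s(v) = (v² + v²) + v = 2*v² + v = v + 2*v²)
C(o, b) = b
p(j) = 1 (p(j) = ⅔ + (j/j)/3 = ⅔ + (⅓)*1 = ⅔ + ⅓ = 1)
(1/(1 + 178) + (48 - 116))*p(-14) = (1/(1 + 178) + (48 - 116))*1 = (1/179 - 68)*1 = -12171/179*1 = -12171/179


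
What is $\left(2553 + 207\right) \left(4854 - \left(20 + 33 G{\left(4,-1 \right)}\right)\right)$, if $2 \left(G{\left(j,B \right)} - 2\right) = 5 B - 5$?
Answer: $13615080$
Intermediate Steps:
$G{\left(j,B \right)} = - \frac{1}{2} + \frac{5 B}{2}$ ($G{\left(j,B \right)} = 2 + \frac{5 B - 5}{2} = 2 + \frac{-5 + 5 B}{2} = 2 + \left(- \frac{5}{2} + \frac{5 B}{2}\right) = - \frac{1}{2} + \frac{5 B}{2}$)
$\left(2553 + 207\right) \left(4854 - \left(20 + 33 G{\left(4,-1 \right)}\right)\right) = \left(2553 + 207\right) \left(4854 - \left(20 + 33 \left(- \frac{1}{2} + \frac{5}{2} \left(-1\right)\right)\right)\right) = 2760 \left(4854 - \left(20 + 33 \left(- \frac{1}{2} - \frac{5}{2}\right)\right)\right) = 2760 \left(4854 - -79\right) = 2760 \left(4854 + \left(99 - 20\right)\right) = 2760 \left(4854 + 79\right) = 2760 \cdot 4933 = 13615080$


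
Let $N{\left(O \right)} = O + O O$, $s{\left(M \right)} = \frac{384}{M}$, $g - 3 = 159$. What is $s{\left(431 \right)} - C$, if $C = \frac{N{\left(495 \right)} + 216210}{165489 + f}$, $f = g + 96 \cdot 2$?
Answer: $- \frac{45107306}{23826111} \approx -1.8932$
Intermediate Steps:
$g = 162$ ($g = 3 + 159 = 162$)
$N{\left(O \right)} = O + O^{2}$
$f = 354$ ($f = 162 + 96 \cdot 2 = 162 + 192 = 354$)
$C = \frac{153910}{55281}$ ($C = \frac{495 \left(1 + 495\right) + 216210}{165489 + 354} = \frac{495 \cdot 496 + 216210}{165843} = \left(245520 + 216210\right) \frac{1}{165843} = 461730 \cdot \frac{1}{165843} = \frac{153910}{55281} \approx 2.7841$)
$s{\left(431 \right)} - C = \frac{384}{431} - \frac{153910}{55281} = - \frac{45107306}{23826111}$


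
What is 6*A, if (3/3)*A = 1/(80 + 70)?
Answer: 1/25 ≈ 0.040000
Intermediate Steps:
A = 1/150 (A = 1/(80 + 70) = 1/150 ≈ 0.0066667)
6*A = 6*(1/150) = 1/25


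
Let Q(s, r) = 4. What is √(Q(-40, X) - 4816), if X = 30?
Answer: 2*I*√1203 ≈ 69.369*I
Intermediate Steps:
√(Q(-40, X) - 4816) = √(4 - 4816) = √(-4812) = 2*I*√1203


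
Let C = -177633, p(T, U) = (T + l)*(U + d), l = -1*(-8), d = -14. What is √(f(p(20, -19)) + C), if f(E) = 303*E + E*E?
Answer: 9*√4891 ≈ 629.42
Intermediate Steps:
l = 8
p(T, U) = (-14 + U)*(8 + T) (p(T, U) = (T + 8)*(U - 14) = (8 + T)*(-14 + U) = (-14 + U)*(8 + T))
f(E) = E² + 303*E (f(E) = 303*E + E² = E² + 303*E)
√(f(p(20, -19)) + C) = √((-112 - 14*20 + 8*(-19) + 20*(-19))*(303 + (-112 - 14*20 + 8*(-19) + 20*(-19))) - 177633) = √((-112 - 280 - 152 - 380)*(303 + (-112 - 280 - 152 - 380)) - 177633) = √(-924*(303 - 924) - 177633) = √(-924*(-621) - 177633) = √(573804 - 177633) = √396171 = 9*√4891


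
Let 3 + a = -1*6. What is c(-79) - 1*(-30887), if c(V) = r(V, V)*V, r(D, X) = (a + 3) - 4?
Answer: 31677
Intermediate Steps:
a = -9 (a = -3 - 1*6 = -3 - 6 = -9)
r(D, X) = -10 (r(D, X) = (-9 + 3) - 4 = -6 - 4 = -10)
c(V) = -10*V
c(-79) - 1*(-30887) = -10*(-79) - 1*(-30887) = 790 + 30887 = 31677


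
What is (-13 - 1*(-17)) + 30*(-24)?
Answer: -716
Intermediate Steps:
(-13 - 1*(-17)) + 30*(-24) = (-13 + 17) - 720 = 4 - 720 = -716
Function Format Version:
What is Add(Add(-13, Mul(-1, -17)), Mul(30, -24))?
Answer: -716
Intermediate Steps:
Add(Add(-13, Mul(-1, -17)), Mul(30, -24)) = Add(Add(-13, 17), -720) = Add(4, -720) = -716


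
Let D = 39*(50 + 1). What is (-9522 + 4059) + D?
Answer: -3474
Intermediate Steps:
D = 1989 (D = 39*51 = 1989)
(-9522 + 4059) + D = (-9522 + 4059) + 1989 = -5463 + 1989 = -3474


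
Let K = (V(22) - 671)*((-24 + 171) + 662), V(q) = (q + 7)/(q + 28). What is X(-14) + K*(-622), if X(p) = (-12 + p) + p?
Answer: 8433849079/25 ≈ 3.3735e+8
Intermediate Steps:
V(q) = (7 + q)/(28 + q)
X(p) = -12 + 2*p
K = -27118489/50 (K = ((7 + 22)/(28 + 22) - 671)*((-24 + 171) + 662) = (29/50 - 671)*(147 + 662) = ((1/50)*29 - 671)*809 = (29/50 - 671)*809 = -33521/50*809 = -27118489/50 ≈ -5.4237e+5)
X(-14) + K*(-622) = (-12 + 2*(-14)) - 27118489/50*(-622) = (-12 - 28) + 8433850079/25 = -40 + 8433850079/25 = 8433849079/25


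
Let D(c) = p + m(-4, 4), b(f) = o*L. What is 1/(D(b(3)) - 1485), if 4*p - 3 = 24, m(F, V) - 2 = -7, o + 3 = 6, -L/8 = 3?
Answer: -4/5933 ≈ -0.00067420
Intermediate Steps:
L = -24 (L = -8*3 = -24)
o = 3 (o = -3 + 6 = 3)
m(F, V) = -5 (m(F, V) = 2 - 7 = -5)
p = 27/4 (p = ¾ + (¼)*24 = ¾ + 6 = 27/4 ≈ 6.7500)
b(f) = -72 (b(f) = 3*(-24) = -72)
D(c) = 7/4 (D(c) = 27/4 - 5 = 7/4)
1/(D(b(3)) - 1485) = 1/(7/4 - 1485) = 1/(-5933/4) = -4/5933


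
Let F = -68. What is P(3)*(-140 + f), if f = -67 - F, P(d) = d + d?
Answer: -834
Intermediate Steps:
P(d) = 2*d
f = 1 (f = -67 - 1*(-68) = -67 + 68 = 1)
P(3)*(-140 + f) = (2*3)*(-140 + 1) = 6*(-139) = -834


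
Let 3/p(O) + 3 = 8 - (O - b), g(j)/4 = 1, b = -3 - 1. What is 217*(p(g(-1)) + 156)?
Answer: 33635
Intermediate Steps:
b = -4
g(j) = 4 (g(j) = 4*1 = 4)
p(O) = 3/(1 - O) (p(O) = 3/(-3 + (8 - (O - 1*(-4)))) = 3/(-3 + (8 - (O + 4))) = 3/(-3 + (8 - (4 + O))) = 3/(-3 + (8 + (-4 - O))) = 3/(-3 + (4 - O)) = 3/(1 - O))
217*(p(g(-1)) + 156) = 217*(-3/(-1 + 4) + 156) = 217*(-3/3 + 156) = 217*(-3*⅓ + 156) = 217*(-1 + 156) = 217*155 = 33635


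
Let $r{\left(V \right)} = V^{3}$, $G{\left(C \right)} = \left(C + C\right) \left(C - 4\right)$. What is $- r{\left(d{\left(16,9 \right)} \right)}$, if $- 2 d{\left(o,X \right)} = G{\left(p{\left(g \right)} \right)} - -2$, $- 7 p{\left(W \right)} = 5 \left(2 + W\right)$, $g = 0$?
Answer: $\frac{78953589}{117649} \approx 671.09$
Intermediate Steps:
$p{\left(W \right)} = - \frac{10}{7} - \frac{5 W}{7}$ ($p{\left(W \right)} = - \frac{5 \left(2 + W\right)}{7} = - \frac{10 + 5 W}{7} = - \frac{10}{7} - \frac{5 W}{7}$)
$G{\left(C \right)} = 2 C \left(-4 + C\right)$
$d{\left(o,X \right)} = - \frac{429}{49}$ ($d{\left(o,X \right)} = - \frac{2 \left(- \frac{10}{7} - 0\right) \left(-4 - \frac{10}{7}\right) - -2}{2} = - \frac{2 \left(- \frac{10}{7} + 0\right) \left(-4 + \left(- \frac{10}{7} + 0\right)\right) + 2}{2} = - \frac{2 \left(- \frac{10}{7}\right) \left(-4 - \frac{10}{7}\right) + 2}{2} = - \frac{2 \left(- \frac{10}{7}\right) \left(- \frac{38}{7}\right) + 2}{2} = - \frac{\frac{760}{49} + 2}{2} = \left(- \frac{1}{2}\right) \frac{858}{49} = - \frac{429}{49}$)
$- r{\left(d{\left(16,9 \right)} \right)} = - \left(- \frac{429}{49}\right)^{3} = \left(-1\right) \left(- \frac{78953589}{117649}\right) = \frac{78953589}{117649}$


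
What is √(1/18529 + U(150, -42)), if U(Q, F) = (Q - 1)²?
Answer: √7622132612570/18529 ≈ 149.00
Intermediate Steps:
U(Q, F) = (-1 + Q)²
√(1/18529 + U(150, -42)) = √(1/18529 + (-1 + 150)²) = √(1/18529 + 149²) = √(1/18529 + 22201) = √(411362330/18529) = √7622132612570/18529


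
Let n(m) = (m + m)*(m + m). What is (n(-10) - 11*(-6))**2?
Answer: 217156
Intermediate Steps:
n(m) = 4*m**2 (n(m) = (2*m)*(2*m) = 4*m**2)
(n(-10) - 11*(-6))**2 = (4*(-10)**2 - 11*(-6))**2 = (4*100 + 66)**2 = (400 + 66)**2 = 466**2 = 217156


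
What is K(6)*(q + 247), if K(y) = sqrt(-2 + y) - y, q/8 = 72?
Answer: -3292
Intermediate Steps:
q = 576 (q = 8*72 = 576)
K(6)*(q + 247) = (sqrt(-2 + 6) - 1*6)*(576 + 247) = (sqrt(4) - 6)*823 = (2 - 6)*823 = -4*823 = -3292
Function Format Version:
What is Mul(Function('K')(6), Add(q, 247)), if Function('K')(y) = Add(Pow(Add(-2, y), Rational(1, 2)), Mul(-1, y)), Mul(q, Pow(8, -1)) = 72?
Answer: -3292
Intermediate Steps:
q = 576 (q = Mul(8, 72) = 576)
Mul(Function('K')(6), Add(q, 247)) = Mul(Add(Pow(Add(-2, 6), Rational(1, 2)), Mul(-1, 6)), Add(576, 247)) = Mul(Add(Pow(4, Rational(1, 2)), -6), 823) = Mul(Add(2, -6), 823) = Mul(-4, 823) = -3292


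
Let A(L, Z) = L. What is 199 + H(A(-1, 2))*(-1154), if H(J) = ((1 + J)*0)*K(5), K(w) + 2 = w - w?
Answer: 199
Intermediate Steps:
K(w) = -2 (K(w) = -2 + (w - w) = -2 + 0 = -2)
H(J) = 0 (H(J) = ((1 + J)*0)*(-2) = 0*(-2) = 0)
199 + H(A(-1, 2))*(-1154) = 199 + 0*(-1154) = 199 + 0 = 199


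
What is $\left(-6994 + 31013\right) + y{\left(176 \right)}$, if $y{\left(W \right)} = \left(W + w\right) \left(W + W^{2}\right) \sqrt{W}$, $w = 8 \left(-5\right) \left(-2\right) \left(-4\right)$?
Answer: $24019 - 17943552 \sqrt{11} \approx -5.9488 \cdot 10^{7}$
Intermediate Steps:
$w = -320$ ($w = 8 \cdot 10 \left(-4\right) = 8 \left(-40\right) = -320$)
$y{\left(W \right)} = \sqrt{W} \left(-320 + W\right) \left(W + W^{2}\right)$ ($y{\left(W \right)} = \left(W - 320\right) \left(W + W^{2}\right) \sqrt{W} = \left(-320 + W\right) \left(W + W^{2}\right) \sqrt{W} = \sqrt{W} \left(-320 + W\right) \left(W + W^{2}\right)$)
$\left(-6994 + 31013\right) + y{\left(176 \right)} = \left(-6994 + 31013\right) + 176^{\frac{3}{2}} \left(-320 + 176^{2} - 56144\right) = 24019 + 704 \sqrt{11} \left(-320 + 30976 - 56144\right) = 24019 + 704 \sqrt{11} \left(-25488\right) = 24019 - 17943552 \sqrt{11}$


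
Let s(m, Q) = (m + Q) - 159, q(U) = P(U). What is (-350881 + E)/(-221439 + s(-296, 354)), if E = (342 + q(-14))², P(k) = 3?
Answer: 57964/55385 ≈ 1.0466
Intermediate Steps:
q(U) = 3
E = 119025 (E = (342 + 3)² = 345² = 119025)
s(m, Q) = -159 + Q + m (s(m, Q) = (Q + m) - 159 = -159 + Q + m)
(-350881 + E)/(-221439 + s(-296, 354)) = (-350881 + 119025)/(-221439 + (-159 + 354 - 296)) = -231856/(-221439 - 101) = -231856/(-221540) = -231856*(-1/221540) = 57964/55385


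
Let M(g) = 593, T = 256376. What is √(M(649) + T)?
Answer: √256969 ≈ 506.92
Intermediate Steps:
√(M(649) + T) = √(593 + 256376) = √256969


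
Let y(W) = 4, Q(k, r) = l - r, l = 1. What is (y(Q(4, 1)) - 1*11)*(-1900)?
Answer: 13300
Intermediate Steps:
Q(k, r) = 1 - r
(y(Q(4, 1)) - 1*11)*(-1900) = (4 - 1*11)*(-1900) = (4 - 11)*(-1900) = -7*(-1900) = 13300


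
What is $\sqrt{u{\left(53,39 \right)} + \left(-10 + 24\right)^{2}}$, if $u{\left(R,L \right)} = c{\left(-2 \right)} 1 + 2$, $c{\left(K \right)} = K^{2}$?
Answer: $\sqrt{202} \approx 14.213$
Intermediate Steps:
$u{\left(R,L \right)} = 6$ ($u{\left(R,L \right)} = \left(-2\right)^{2} \cdot 1 + 2 = 4 \cdot 1 + 2 = 4 + 2 = 6$)
$\sqrt{u{\left(53,39 \right)} + \left(-10 + 24\right)^{2}} = \sqrt{6 + \left(-10 + 24\right)^{2}} = \sqrt{6 + 14^{2}} = \sqrt{6 + 196} = \sqrt{202}$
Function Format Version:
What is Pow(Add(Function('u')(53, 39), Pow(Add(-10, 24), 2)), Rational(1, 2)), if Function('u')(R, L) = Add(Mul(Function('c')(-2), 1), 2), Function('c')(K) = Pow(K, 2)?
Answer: Pow(202, Rational(1, 2)) ≈ 14.213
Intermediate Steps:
Function('u')(R, L) = 6 (Function('u')(R, L) = Add(Mul(Pow(-2, 2), 1), 2) = Add(Mul(4, 1), 2) = Add(4, 2) = 6)
Pow(Add(Function('u')(53, 39), Pow(Add(-10, 24), 2)), Rational(1, 2)) = Pow(Add(6, Pow(Add(-10, 24), 2)), Rational(1, 2)) = Pow(Add(6, Pow(14, 2)), Rational(1, 2)) = Pow(Add(6, 196), Rational(1, 2)) = Pow(202, Rational(1, 2))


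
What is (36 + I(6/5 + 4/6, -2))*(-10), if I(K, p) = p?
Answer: -340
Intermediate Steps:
(36 + I(6/5 + 4/6, -2))*(-10) = (36 - 2)*(-10) = 34*(-10) = -340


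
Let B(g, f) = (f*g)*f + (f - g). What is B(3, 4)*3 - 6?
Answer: 141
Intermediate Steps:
B(g, f) = f - g + g*f² (B(g, f) = g*f² + (f - g) = f - g + g*f²)
B(3, 4)*3 - 6 = (4 - 1*3 + 3*4²)*3 - 6 = (4 - 3 + 3*16)*3 - 6 = (4 - 3 + 48)*3 - 6 = 49*3 - 6 = 147 - 6 = 141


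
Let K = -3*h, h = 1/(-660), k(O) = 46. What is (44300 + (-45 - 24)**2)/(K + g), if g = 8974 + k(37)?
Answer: 10793420/1984401 ≈ 5.4391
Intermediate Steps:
h = -1/660 ≈ -0.0015152
g = 9020 (g = 8974 + 46 = 9020)
K = 1/220 (K = -3*(-1/660) = 1/220 ≈ 0.0045455)
(44300 + (-45 - 24)**2)/(K + g) = (44300 + (-45 - 24)**2)/(1/220 + 9020) = (44300 + (-69)**2)/(1984401/220) = (44300 + 4761)*(220/1984401) = 49061*(220/1984401) = 10793420/1984401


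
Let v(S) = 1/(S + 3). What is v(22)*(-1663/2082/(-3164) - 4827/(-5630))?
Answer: 15903487093/463591653000 ≈ 0.034305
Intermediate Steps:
v(S) = 1/(3 + S)
v(22)*(-1663/2082/(-3164) - 4827/(-5630)) = (-1663/2082/(-3164) - 4827/(-5630))/(3 + 22) = (-1663*1/2082*(-1/3164) - 4827*(-1/5630))/25 = (-1663/2082*(-1/3164) + 4827/5630)/25 = (1663/6587448 + 4827/5630)/25 = (1/25)*(15903487093/18543666120) = 15903487093/463591653000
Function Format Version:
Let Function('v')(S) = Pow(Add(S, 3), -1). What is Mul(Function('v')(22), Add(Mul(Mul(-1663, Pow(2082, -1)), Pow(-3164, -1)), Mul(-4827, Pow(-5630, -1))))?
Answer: Rational(15903487093, 463591653000) ≈ 0.034305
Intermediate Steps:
Function('v')(S) = Pow(Add(3, S), -1)
Mul(Function('v')(22), Add(Mul(Mul(-1663, Pow(2082, -1)), Pow(-3164, -1)), Mul(-4827, Pow(-5630, -1)))) = Mul(Pow(Add(3, 22), -1), Add(Mul(Mul(-1663, Pow(2082, -1)), Pow(-3164, -1)), Mul(-4827, Pow(-5630, -1)))) = Mul(Pow(25, -1), Add(Mul(Mul(-1663, Rational(1, 2082)), Rational(-1, 3164)), Mul(-4827, Rational(-1, 5630)))) = Mul(Rational(1, 25), Add(Mul(Rational(-1663, 2082), Rational(-1, 3164)), Rational(4827, 5630))) = Mul(Rational(1, 25), Add(Rational(1663, 6587448), Rational(4827, 5630))) = Mul(Rational(1, 25), Rational(15903487093, 18543666120)) = Rational(15903487093, 463591653000)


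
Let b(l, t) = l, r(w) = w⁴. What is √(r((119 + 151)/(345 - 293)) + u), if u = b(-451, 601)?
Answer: √126054449/676 ≈ 16.609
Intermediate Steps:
u = -451
√(r((119 + 151)/(345 - 293)) + u) = √(((119 + 151)/(345 - 293))⁴ - 451) = √((270/52)⁴ - 451) = √((270*(1/52))⁴ - 451) = √((135/26)⁴ - 451) = √(332150625/456976 - 451) = √(126054449/456976) = √126054449/676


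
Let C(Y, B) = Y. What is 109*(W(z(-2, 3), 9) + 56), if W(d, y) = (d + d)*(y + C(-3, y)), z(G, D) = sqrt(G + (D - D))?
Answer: 6104 + 1308*I*sqrt(2) ≈ 6104.0 + 1849.8*I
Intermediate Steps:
z(G, D) = sqrt(G) (z(G, D) = sqrt(G + 0) = sqrt(G))
W(d, y) = 2*d*(-3 + y) (W(d, y) = (d + d)*(y - 3) = (2*d)*(-3 + y) = 2*d*(-3 + y))
109*(W(z(-2, 3), 9) + 56) = 109*(2*sqrt(-2)*(-3 + 9) + 56) = 109*(2*(I*sqrt(2))*6 + 56) = 109*(12*I*sqrt(2) + 56) = 109*(56 + 12*I*sqrt(2)) = 6104 + 1308*I*sqrt(2)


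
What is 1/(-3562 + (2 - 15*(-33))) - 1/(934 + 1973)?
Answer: -5972/8909955 ≈ -0.00067026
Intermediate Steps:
1/(-3562 + (2 - 15*(-33))) - 1/(934 + 1973) = 1/(-3562 + (2 + 495)) - 1/2907 = 1/(-3562 + 497) - 1*1/2907 = 1/(-3065) - 1/2907 = -1/3065 - 1/2907 = -5972/8909955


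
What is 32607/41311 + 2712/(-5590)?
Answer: 35118849/115464245 ≈ 0.30415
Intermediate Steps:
32607/41311 + 2712/(-5590) = 32607*(1/41311) + 2712*(-1/5590) = 32607/41311 - 1356/2795 = 35118849/115464245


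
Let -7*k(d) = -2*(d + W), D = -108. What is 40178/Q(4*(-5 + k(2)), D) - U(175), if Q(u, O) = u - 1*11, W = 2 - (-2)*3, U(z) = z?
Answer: -305221/137 ≈ -2227.9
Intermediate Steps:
W = 8 (W = 2 - 1*(-6) = 2 + 6 = 8)
k(d) = 16/7 + 2*d/7 (k(d) = -(-2)*(d + 8)/7 = -(-2)*(8 + d)/7 = -(-16 - 2*d)/7 = 16/7 + 2*d/7)
Q(u, O) = -11 + u (Q(u, O) = u - 11 = -11 + u)
40178/Q(4*(-5 + k(2)), D) - U(175) = 40178/(-11 + 4*(-5 + (16/7 + (2/7)*2))) - 1*175 = 40178/(-11 + 4*(-5 + (16/7 + 4/7))) - 175 = 40178/(-11 + 4*(-5 + 20/7)) - 175 = 40178/(-11 + 4*(-15/7)) - 175 = 40178/(-11 - 60/7) - 175 = 40178/(-137/7) - 175 = 40178*(-7/137) - 175 = -281246/137 - 175 = -305221/137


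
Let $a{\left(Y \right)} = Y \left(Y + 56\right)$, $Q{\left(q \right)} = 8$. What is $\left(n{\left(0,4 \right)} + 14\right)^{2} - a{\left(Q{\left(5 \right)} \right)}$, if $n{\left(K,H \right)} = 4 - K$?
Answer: $-188$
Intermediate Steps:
$a{\left(Y \right)} = Y \left(56 + Y\right)$
$\left(n{\left(0,4 \right)} + 14\right)^{2} - a{\left(Q{\left(5 \right)} \right)} = \left(\left(4 - 0\right) + 14\right)^{2} - 8 \left(56 + 8\right) = \left(\left(4 + 0\right) + 14\right)^{2} - 8 \cdot 64 = \left(4 + 14\right)^{2} - 512 = 18^{2} - 512 = 324 - 512 = -188$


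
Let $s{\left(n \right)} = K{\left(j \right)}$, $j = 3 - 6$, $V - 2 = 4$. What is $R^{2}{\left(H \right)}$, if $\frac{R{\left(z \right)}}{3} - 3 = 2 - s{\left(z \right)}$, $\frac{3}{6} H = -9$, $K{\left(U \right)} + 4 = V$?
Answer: $81$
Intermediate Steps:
$V = 6$ ($V = 2 + 4 = 6$)
$j = -3$ ($j = 3 - 6 = -3$)
$K{\left(U \right)} = 2$ ($K{\left(U \right)} = -4 + 6 = 2$)
$s{\left(n \right)} = 2$
$H = -18$ ($H = 2 \left(-9\right) = -18$)
$R{\left(z \right)} = 9$ ($R{\left(z \right)} = 9 + 3 \left(2 - 2\right) = 9 + 3 \cdot 0 = 9 + 0 = 9$)
$R^{2}{\left(H \right)} = 9^{2} = 81$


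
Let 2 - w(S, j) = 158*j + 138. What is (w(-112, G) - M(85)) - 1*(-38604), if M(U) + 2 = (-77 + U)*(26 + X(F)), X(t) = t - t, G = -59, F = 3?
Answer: 47584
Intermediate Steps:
w(S, j) = -136 - 158*j (w(S, j) = 2 - (158*j + 138) = 2 - (138 + 158*j) = 2 + (-138 - 158*j) = -136 - 158*j)
X(t) = 0
M(U) = -2004 + 26*U (M(U) = -2 + (-77 + U)*(26 + 0) = -2 + (-77 + U)*26 = -2 + (-2002 + 26*U) = -2004 + 26*U)
(w(-112, G) - M(85)) - 1*(-38604) = ((-136 - 158*(-59)) - (-2004 + 26*85)) - 1*(-38604) = ((-136 + 9322) - (-2004 + 2210)) + 38604 = (9186 - 1*206) + 38604 = (9186 - 206) + 38604 = 8980 + 38604 = 47584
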